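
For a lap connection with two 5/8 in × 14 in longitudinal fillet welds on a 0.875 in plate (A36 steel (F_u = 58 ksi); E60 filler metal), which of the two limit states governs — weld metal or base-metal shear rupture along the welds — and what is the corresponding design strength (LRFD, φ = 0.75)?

E60XX → F_EXX = 60 ksi.
t_e = 0.707 × 0.625 = 0.4419 in; L = 28 in.
Weld metal: φR_n = 0.75 × 0.6 × 60 × 0.4419 × 28 = 334.1 kip.
Base metal (shear rupture): φR_n = 0.75 × 0.6 × 58 × 0.875 × 28 = 639.4 kip.
Governing: weld metal.

φR_n ≈ 334 kip (weld metal governs)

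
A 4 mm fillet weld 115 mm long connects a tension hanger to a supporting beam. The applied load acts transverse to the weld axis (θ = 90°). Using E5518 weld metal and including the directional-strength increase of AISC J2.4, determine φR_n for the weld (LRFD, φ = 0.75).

E55XX → F_EXX = 550 MPa.
t_e = 0.707 × 4 = 2.828 mm; A_we = 2.828 × 115 = 325.2 mm².
Directional factor: 1.0 + 0.5 sin^1.5(90°) = 1.5.
F_nw = 0.6 × 550 × 1.5 = 495 MPa.
φR_n = 0.75 × 495 × 325.2 × 10⁻³ = 120.7 kN.

φR_n ≈ 121 kN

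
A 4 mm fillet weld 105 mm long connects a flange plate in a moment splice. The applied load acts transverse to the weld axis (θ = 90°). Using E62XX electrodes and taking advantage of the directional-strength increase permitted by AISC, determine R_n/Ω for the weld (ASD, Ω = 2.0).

R_n/Ω ≈ 82.8 kN

E62XX → F_EXX = 620 MPa.
t_e = 0.707 × 4 = 2.828 mm; A_we = 2.828 × 105 = 296.9 mm².
Directional factor: 1.0 + 0.5 sin^1.5(90°) = 1.5.
F_nw = 0.6 × 620 × 1.5 = 558 MPa.
R_n/Ω = (558 × 296.9) / 2.0 × 10⁻³ = 82.85 kN.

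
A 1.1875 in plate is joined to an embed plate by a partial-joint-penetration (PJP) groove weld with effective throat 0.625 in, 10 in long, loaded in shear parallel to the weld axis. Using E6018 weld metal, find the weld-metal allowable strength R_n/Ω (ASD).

E60XX → F_EXX = 60 ksi.
Effective throat (given) t_e = 0.625 in.
A_we = 0.625 × 10 = 6.25 in².
F_nw = 0.6 F_EXX = 36 ksi.
R_n/Ω = (36 × 6.25) / 2.0 = 112.5 kip.

R_n/Ω ≈ 112 kip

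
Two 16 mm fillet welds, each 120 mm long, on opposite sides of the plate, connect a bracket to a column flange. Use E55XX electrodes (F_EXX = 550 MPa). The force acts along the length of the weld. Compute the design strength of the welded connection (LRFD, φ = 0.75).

Effective throat t_e = 0.707 × 16 = 11.31 mm.
Total length L = 240 mm; A_we = 11.31 × 240 = 2715 mm².
F_nw = 0.6 F_EXX = 0.6 × 550 = 330 MPa.
φR_n = 0.75 × 330 × 2715 × 10⁻³ = 671.9 kN.

φR_n ≈ 672 kN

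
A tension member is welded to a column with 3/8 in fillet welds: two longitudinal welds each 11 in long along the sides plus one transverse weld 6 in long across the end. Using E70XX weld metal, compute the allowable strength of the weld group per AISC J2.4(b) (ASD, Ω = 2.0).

E70XX → F_EXX = 70 ksi.
t_e = 0.707 × 0.375 = 0.2651 in.
R_nwl = 0.6 × 70 × 0.2651 × 22 = 245 kip (longitudinal, 2 welds).
R_nwt = 0.6 × 70 × 0.2651 × 6 = 66.81 kip (transverse, base value).
(i) R_nwl + R_nwt = 311.8 kip; (ii) 0.85 R_nwl + 1.5 R_nwt = 308.4 kip.
R_n = max = 311.8 kip [governs: (i)]; R_n/Ω = 155.9 kip.

R_n/Ω ≈ 156 kip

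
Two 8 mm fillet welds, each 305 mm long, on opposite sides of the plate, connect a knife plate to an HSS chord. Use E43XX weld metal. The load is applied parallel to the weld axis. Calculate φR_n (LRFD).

φR_n ≈ 668 kN

E43XX → F_EXX = 430 MPa.
Effective throat t_e = 0.707 × 8 = 5.656 mm.
Total length L = 610 mm; A_we = 5.656 × 610 = 3450 mm².
F_nw = 0.6 F_EXX = 0.6 × 430 = 258 MPa.
φR_n = 0.75 × 258 × 3450 × 10⁻³ = 667.6 kN.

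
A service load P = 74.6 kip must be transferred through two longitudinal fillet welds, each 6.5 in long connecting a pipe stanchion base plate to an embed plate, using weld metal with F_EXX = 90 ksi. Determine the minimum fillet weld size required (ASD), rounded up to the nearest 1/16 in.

Total weld length L = 13 in.
Required throat t_e = P × Ω / (0.6 F_EXX × L) = 74.6 × 2.0 / (0.6 × 90 × 13) = 0.2125 in.
Required leg w = t_e / 0.707 = 0.3006 in → use 5/16 in.

w = 5/16 in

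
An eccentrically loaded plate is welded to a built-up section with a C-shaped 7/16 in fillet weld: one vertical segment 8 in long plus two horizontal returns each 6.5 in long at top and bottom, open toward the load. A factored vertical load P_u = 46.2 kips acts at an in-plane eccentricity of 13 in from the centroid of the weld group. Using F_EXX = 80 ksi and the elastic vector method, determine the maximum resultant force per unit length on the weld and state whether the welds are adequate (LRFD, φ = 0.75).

Total weld length L_w = 21 in. Treat welds as unit-width lines.
Centroid: x̄ = 2×6.5×3.25 / 21 = 2.012 in from the vertical weld.
Polar moment about centroid: J = I_x + I_y = [8³/12 + 2×6.5×4²] + [8×2.012² + 2(6.5³/12 + 6.5×1.238²)] = 348.7 in³.
Direct shear f_v = P/L_w = 46.2 / 21 = 2.2 kip/in (vertical).
Torsion M = P·e = 46.2 × 13 = 600.6 kip·in.
Critical point at (x, y) = (4.488, 4) from centroid. f_tx = M·y/J = 6.889 kip/in; f_ty = M·x/J = 7.729 kip/in.
Resultant f_max = √[f_tx² + (f_v + f_ty)²] = √[6.889² + (2.2 + 7.729)²] = 12.08 kip/in.
Capacity per unit length: φr_n = 0.75 × 0.6 × 80 × (0.707 × 0.4375) = 11.14 kip/in.
12.08 > 11.14 → NOT adequate.

f_max ≈ 12.1 kip/in; NOT adequate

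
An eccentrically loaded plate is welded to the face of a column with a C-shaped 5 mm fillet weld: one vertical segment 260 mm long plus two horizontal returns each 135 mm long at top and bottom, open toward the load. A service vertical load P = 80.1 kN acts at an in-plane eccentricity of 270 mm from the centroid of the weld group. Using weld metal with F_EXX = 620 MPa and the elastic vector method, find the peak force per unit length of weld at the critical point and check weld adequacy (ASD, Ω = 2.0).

f_max ≈ 609 N/mm; adequate

Total weld length L_w = 530 mm. Treat welds as unit-width lines.
Centroid: x̄ = 2×135×67.5 / 530 = 34.39 mm from the vertical weld.
Polar moment about centroid: J = I_x + I_y = [260³/12 + 2×135×130²] + [260×34.39² + 2(135³/12 + 135×33.11²)] = 7041000 mm³.
Direct shear f_v = P/L_w = 80.1×10³ / 530 = 151.1 N/mm (vertical).
Torsion M = P·e = 80.1×10³ × 270 = 21627000 N·mm.
Critical point at (x, y) = (100.6, 130) from centroid. f_tx = M·y/J = 399.3 N/mm; f_ty = M·x/J = 309 N/mm.
Resultant f_max = √[f_tx² + (f_v + f_ty)²] = √[399.3² + (151.1 + 309)²] = 609.3 N/mm.
Capacity per unit length: r_n/Ω = (1/2.0) × 0.6 × 620 × (0.707 × 5) = 657.5 N/mm.
609.3 ≤ 657.5 → adequate.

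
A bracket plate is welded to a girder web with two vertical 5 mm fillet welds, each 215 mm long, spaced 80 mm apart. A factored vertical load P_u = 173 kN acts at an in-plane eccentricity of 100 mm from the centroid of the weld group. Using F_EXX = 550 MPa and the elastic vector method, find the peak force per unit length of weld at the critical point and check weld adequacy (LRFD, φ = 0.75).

f_max ≈ 1060 N/mm; NOT adequate

Total weld length L_w = 430 mm. Treat welds as unit-width lines.
Polar moment about centroid: J = 2[d³/12 + d(b/2)²] = 2[215³/12 + 215×40²] = 2344000 mm³.
Direct shear f_v = P/L_w = 173×10³ / 430 = 402.3 N/mm (vertical).
Torsion M = P·e = 173×10³ × 100 = 17300000 N·mm.
Critical point at (x, y) = (40, 107.5) from centroid. f_tx = M·y/J = 793.3 N/mm; f_ty = M·x/J = 295.2 N/mm.
Resultant f_max = √[f_tx² + (f_v + f_ty)²] = √[793.3² + (402.3 + 295.2)²] = 1056 N/mm.
Capacity per unit length: φr_n = 0.75 × 0.6 × 550 × (0.707 × 5) = 874.9 N/mm.
1056 > 874.9 → NOT adequate.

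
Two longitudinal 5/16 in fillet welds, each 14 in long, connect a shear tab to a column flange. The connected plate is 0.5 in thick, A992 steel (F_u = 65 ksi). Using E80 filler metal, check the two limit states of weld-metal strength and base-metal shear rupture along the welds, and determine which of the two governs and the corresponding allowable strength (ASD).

E80XX → F_EXX = 80 ksi.
t_e = 0.707 × 0.3125 = 0.2209 in; L = 28 in.
Weld metal: R_n/Ω = (1/2.0) × 0.6 × 80 × 0.2209 × 28 = 148.5 kip.
Base metal (shear rupture): R_n/Ω = (1/2.0) × 0.6 × 65 × 0.5 × 28 = 273 kip.
Governing: weld metal.

R_n/Ω ≈ 148 kip (weld metal governs)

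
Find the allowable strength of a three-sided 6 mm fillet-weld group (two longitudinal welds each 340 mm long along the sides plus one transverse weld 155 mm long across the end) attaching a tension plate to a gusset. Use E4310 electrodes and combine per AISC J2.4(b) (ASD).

E43XX → F_EXX = 430 MPa.
t_e = 0.707 × 6 = 4.242 mm.
R_nwl = 0.6 × 430 × 4.242 × 680 × 10⁻³ = 744.2 kN (longitudinal, 2 welds).
R_nwt = 0.6 × 430 × 4.242 × 155 × 10⁻³ = 169.6 kN (transverse, base value).
(i) R_nwl + R_nwt = 913.9 kN; (ii) 0.85 R_nwl + 1.5 R_nwt = 887 kN.
R_n = max = 913.9 kN [governs: (i)]; R_n/Ω = 456.9 kN.

R_n/Ω ≈ 457 kN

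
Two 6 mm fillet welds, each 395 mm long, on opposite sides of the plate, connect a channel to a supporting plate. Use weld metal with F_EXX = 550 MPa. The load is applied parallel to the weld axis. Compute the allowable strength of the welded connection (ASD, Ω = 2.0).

R_n/Ω ≈ 553 kN

Effective throat t_e = 0.707 × 6 = 4.242 mm.
Total length L = 790 mm; A_we = 4.242 × 790 = 3351 mm².
F_nw = 0.6 F_EXX = 0.6 × 550 = 330 MPa.
R_n = 330 × 3351 × 10⁻³ = 1106 kN; R_n/Ω = 1106/2.0 = 552.9 kN.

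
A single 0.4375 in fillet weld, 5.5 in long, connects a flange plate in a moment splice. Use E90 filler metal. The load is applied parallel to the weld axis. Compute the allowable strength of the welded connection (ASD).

E90XX → F_EXX = 90 ksi.
Effective throat t_e = 0.707 × 0.4375 = 0.3093 in.
Total length L = 5.5 in; A_we = 0.3093 × 5.5 = 1.701 in².
F_nw = 0.6 F_EXX = 0.6 × 90 = 54 ksi.
R_n = 54 × 1.701 = 91.87 kips; R_n/Ω = 91.87/2.0 = 45.93 kips.

R_n/Ω ≈ 45.9 kips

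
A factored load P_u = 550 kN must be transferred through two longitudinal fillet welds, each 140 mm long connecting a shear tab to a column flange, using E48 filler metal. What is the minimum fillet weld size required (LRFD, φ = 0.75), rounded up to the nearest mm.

E48XX → F_EXX = 480 MPa.
Total weld length L = 280 mm.
Required throat t_e = P_u / (φ × 0.6 F_EXX × L) = 550 / (0.75 × 0.6 × 480 × 280 × 10⁻³) = 9.094 mm.
Required leg w = t_e / 0.707 = 12.86 mm → use 13 mm.

w = 13 mm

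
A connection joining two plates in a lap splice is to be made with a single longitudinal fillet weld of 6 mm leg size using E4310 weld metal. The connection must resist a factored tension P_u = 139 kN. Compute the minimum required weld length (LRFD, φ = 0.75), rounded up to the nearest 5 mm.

L = 170 mm

E43XX → F_EXX = 430 MPa.
Throat t_e = 0.707 × 6 = 4.242 mm.
φr_n = 0.75 × 0.6 × 430 × 4.242 × 10⁻³ = 0.8208 kN/mm.
L_req = P_u / φr_n = 139 / 0.8208 = 169.3 mm total.
Round up → use L = 170 mm.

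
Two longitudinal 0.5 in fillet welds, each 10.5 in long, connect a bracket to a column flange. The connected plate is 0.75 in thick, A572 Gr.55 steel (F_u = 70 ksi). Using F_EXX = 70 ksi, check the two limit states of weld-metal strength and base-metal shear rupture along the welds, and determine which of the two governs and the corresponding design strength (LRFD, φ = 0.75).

t_e = 0.707 × 0.5 = 0.3535 in; L = 21 in.
Weld metal: φR_n = 0.75 × 0.6 × 70 × 0.3535 × 21 = 233.8 kip.
Base metal (shear rupture): φR_n = 0.75 × 0.6 × 70 × 0.75 × 21 = 496.1 kip.
Governing: weld metal.

φR_n ≈ 234 kip (weld metal governs)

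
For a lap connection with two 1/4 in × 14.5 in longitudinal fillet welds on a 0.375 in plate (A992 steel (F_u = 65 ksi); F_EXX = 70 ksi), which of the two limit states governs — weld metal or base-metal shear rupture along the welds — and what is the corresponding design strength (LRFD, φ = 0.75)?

t_e = 0.707 × 0.25 = 0.1767 in; L = 29 in.
Weld metal: φR_n = 0.75 × 0.6 × 70 × 0.1767 × 29 = 161.5 kip.
Base metal (shear rupture): φR_n = 0.75 × 0.6 × 65 × 0.375 × 29 = 318.1 kip.
Governing: weld metal.

φR_n ≈ 161 kip (weld metal governs)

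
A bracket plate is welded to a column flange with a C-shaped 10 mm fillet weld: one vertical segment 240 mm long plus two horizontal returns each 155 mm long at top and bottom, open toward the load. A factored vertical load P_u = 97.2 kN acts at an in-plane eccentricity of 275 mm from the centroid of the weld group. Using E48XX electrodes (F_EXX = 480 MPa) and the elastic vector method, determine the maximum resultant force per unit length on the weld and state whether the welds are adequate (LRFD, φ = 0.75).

Total weld length L_w = 550 mm. Treat welds as unit-width lines.
Centroid: x̄ = 2×155×77.5 / 550 = 43.68 mm from the vertical weld.
Polar moment about centroid: J = I_x + I_y = [240³/12 + 2×155×120²] + [240×43.68² + 2(155³/12 + 155×33.82²)] = 7049000 mm³.
Direct shear f_v = P/L_w = 97.2×10³ / 550 = 176.7 N/mm (vertical).
Torsion M = P·e = 97.2×10³ × 275 = 26730000 N·mm.
Critical point at (x, y) = (111.3, 120) from centroid. f_tx = M·y/J = 455 N/mm; f_ty = M·x/J = 422.1 N/mm.
Resultant f_max = √[f_tx² + (f_v + f_ty)²] = √[455² + (176.7 + 422.1)²] = 752.1 N/mm.
Capacity per unit length: φr_n = 0.75 × 0.6 × 480 × (0.707 × 10) = 1527 N/mm.
752.1 ≤ 1527 → adequate.

f_max ≈ 752 N/mm; adequate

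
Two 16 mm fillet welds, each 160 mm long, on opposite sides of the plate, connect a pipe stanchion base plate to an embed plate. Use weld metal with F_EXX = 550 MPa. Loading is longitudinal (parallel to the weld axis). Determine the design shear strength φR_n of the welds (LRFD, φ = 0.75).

Effective throat t_e = 0.707 × 16 = 11.31 mm.
Total length L = 320 mm; A_we = 11.31 × 320 = 3620 mm².
F_nw = 0.6 F_EXX = 0.6 × 550 = 330 MPa.
φR_n = 0.75 × 330 × 3620 × 10⁻³ = 895.9 kN.

φR_n ≈ 896 kN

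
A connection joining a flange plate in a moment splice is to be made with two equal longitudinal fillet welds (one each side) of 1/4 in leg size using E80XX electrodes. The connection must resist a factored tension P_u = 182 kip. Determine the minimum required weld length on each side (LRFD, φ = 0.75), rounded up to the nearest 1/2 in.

E80XX → F_EXX = 80 ksi.
Throat t_e = 0.707 × 0.25 = 0.1767 in.
φr_n = 0.75 × 0.6 × 80 × 0.1767 = 6.363 kip/in.
L_req = P_u / φr_n = 182 / 6.363 = 28.6 in total.
Per side: 28.6 / 2 = 14.3 in.
Round up → use L = 14.5 in on each side.

L = 14.5 in on each side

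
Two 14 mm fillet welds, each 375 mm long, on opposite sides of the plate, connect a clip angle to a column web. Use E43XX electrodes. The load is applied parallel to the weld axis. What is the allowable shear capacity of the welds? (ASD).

R_n/Ω ≈ 958 kN

E43XX → F_EXX = 430 MPa.
Effective throat t_e = 0.707 × 14 = 9.898 mm.
Total length L = 750 mm; A_we = 9.898 × 750 = 7424 mm².
F_nw = 0.6 F_EXX = 0.6 × 430 = 258 MPa.
R_n = 258 × 7424 × 10⁻³ = 1915 kN; R_n/Ω = 1915/2.0 = 957.6 kN.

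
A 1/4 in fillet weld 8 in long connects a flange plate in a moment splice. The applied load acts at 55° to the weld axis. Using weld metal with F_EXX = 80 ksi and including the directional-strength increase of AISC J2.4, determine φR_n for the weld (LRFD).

t_e = 0.707 × 0.25 = 0.1767 in; A_we = 0.1767 × 8 = 1.414 in².
Directional factor: 1.0 + 0.5 sin^1.5(55°) = 1.371.
F_nw = 0.6 × 80 × 1.371 = 65.79 ksi.
φR_n = 0.75 × 65.79 × 1.414 = 69.77 kips.

φR_n ≈ 69.8 kips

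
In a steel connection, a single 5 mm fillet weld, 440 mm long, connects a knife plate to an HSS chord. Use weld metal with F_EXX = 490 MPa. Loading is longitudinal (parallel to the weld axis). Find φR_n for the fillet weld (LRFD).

Effective throat t_e = 0.707 × 5 = 3.535 mm.
Total length L = 440 mm; A_we = 3.535 × 440 = 1555 mm².
F_nw = 0.6 F_EXX = 0.6 × 490 = 294 MPa.
φR_n = 0.75 × 294 × 1555 × 10⁻³ = 343 kN.

φR_n ≈ 343 kN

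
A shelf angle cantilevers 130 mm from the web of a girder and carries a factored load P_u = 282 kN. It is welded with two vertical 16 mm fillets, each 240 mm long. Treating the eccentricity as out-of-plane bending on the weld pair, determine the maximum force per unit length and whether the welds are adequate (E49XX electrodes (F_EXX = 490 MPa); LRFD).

f_max ≈ 2000 N/mm; adequate

L_w = 2 × 240 = 480 mm; section modulus (unit throat) S = 2 × L²/6 = 19200 mm².
Direct shear f_v = P/L_w = 282×10³/480 = 587.5 N/mm.
Moment M = P × e = 282×10³ × 130 = 36660000 N·mm; bending f_b = M/S = 1909 N/mm.
f_max = √(f_v² + f_b²) = √(587.5² + 1909²) = 1998 N/mm.
φr_n = 0.75 × 0.6 × 490 × (0.707 × 16) = 2494 N/mm → adequate.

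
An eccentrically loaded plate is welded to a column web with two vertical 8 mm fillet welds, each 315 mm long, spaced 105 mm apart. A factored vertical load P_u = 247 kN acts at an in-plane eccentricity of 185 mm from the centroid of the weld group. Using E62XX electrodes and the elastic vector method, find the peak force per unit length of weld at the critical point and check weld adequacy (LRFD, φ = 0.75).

f_max ≈ 1270 N/mm; adequate

E62XX → F_EXX = 620 MPa.
Total weld length L_w = 630 mm. Treat welds as unit-width lines.
Polar moment about centroid: J = 2[d³/12 + d(b/2)²] = 2[315³/12 + 315×52.5²] = 6946000 mm³.
Direct shear f_v = P/L_w = 247×10³ / 630 = 392.1 N/mm (vertical).
Torsion M = P·e = 247×10³ × 185 = 45695000 N·mm.
Critical point at (x, y) = (52.5, 157.5) from centroid. f_tx = M·y/J = 1036 N/mm; f_ty = M·x/J = 345.4 N/mm.
Resultant f_max = √[f_tx² + (f_v + f_ty)²] = √[1036² + (392.1 + 345.4)²] = 1272 N/mm.
Capacity per unit length: φr_n = 0.75 × 0.6 × 620 × (0.707 × 8) = 1578 N/mm.
1272 ≤ 1578 → adequate.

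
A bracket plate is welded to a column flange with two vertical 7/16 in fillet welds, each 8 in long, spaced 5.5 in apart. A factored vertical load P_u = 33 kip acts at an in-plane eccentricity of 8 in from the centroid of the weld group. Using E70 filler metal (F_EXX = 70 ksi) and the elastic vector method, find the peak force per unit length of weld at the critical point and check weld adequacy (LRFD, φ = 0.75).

f_max ≈ 7.57 kip/in; adequate

Total weld length L_w = 16 in. Treat welds as unit-width lines.
Polar moment about centroid: J = 2[d³/12 + d(b/2)²] = 2[8³/12 + 8×2.75²] = 206.3 in³.
Direct shear f_v = P/L_w = 33 / 16 = 2.062 kip/in (vertical).
Torsion M = P·e = 33 × 8 = 264 kip·in.
Critical point at (x, y) = (2.75, 4) from centroid. f_tx = M·y/J = 5.118 kip/in; f_ty = M·x/J = 3.519 kip/in.
Resultant f_max = √[f_tx² + (f_v + f_ty)²] = √[5.118² + (2.062 + 3.519)²] = 7.572 kip/in.
Capacity per unit length: φr_n = 0.75 × 0.6 × 70 × (0.707 × 0.4375) = 9.743 kip/in.
7.572 ≤ 9.743 → adequate.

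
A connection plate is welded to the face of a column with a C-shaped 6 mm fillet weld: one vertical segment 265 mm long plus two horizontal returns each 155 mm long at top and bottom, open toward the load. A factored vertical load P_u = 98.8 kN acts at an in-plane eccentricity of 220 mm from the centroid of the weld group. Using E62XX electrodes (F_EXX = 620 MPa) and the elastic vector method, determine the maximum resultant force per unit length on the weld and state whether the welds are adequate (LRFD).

f_max ≈ 574 N/mm; adequate

Total weld length L_w = 575 mm. Treat welds as unit-width lines.
Centroid: x̄ = 2×155×77.5 / 575 = 41.78 mm from the vertical weld.
Polar moment about centroid: J = I_x + I_y = [265³/12 + 2×155×132.5²] + [265×41.78² + 2(155³/12 + 155×35.72²)] = 8472000 mm³.
Direct shear f_v = P/L_w = 98.8×10³ / 575 = 171.8 N/mm (vertical).
Torsion M = P·e = 98.8×10³ × 220 = 21736000 N·mm.
Critical point at (x, y) = (113.2, 132.5) from centroid. f_tx = M·y/J = 339.9 N/mm; f_ty = M·x/J = 290.5 N/mm.
Resultant f_max = √[f_tx² + (f_v + f_ty)²] = √[339.9² + (171.8 + 290.5)²] = 573.8 N/mm.
Capacity per unit length: φr_n = 0.75 × 0.6 × 620 × (0.707 × 6) = 1184 N/mm.
573.8 ≤ 1184 → adequate.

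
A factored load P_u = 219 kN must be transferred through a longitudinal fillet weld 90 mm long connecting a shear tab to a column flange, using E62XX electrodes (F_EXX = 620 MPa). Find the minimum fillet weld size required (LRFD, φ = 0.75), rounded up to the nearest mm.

Total weld length L = 90 mm.
Required throat t_e = P_u / (φ × 0.6 F_EXX × L) = 219 / (0.75 × 0.6 × 620 × 90 × 10⁻³) = 8.722 mm.
Required leg w = t_e / 0.707 = 12.34 mm → use 13 mm.

w = 13 mm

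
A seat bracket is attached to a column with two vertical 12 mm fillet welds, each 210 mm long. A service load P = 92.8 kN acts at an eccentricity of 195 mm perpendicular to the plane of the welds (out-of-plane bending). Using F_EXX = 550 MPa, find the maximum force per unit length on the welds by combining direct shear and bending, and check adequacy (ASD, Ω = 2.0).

L_w = 2 × 210 = 420 mm; section modulus (unit throat) S = 2 × L²/6 = 14700 mm².
Direct shear f_v = P/L_w = 92.8×10³/420 = 221 N/mm.
Moment M = P × e = 92.8×10³ × 195 = 18096000 N·mm; bending f_b = M/S = 1231 N/mm.
f_max = √(f_v² + f_b²) = √(221² + 1231²) = 1251 N/mm.
r_n/Ω = (1/2.0) × 0.6 × 550 × (0.707 × 12) = 1400 N/mm → adequate.

f_max ≈ 1250 N/mm; adequate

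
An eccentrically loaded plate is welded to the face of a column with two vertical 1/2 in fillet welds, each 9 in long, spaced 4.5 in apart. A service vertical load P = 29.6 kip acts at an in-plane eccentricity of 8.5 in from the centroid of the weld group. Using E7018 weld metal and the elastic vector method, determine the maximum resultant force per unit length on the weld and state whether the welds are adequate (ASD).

E70XX → F_EXX = 70 ksi.
Total weld length L_w = 18 in. Treat welds as unit-width lines.
Polar moment about centroid: J = 2[d³/12 + d(b/2)²] = 2[9³/12 + 9×2.25²] = 212.6 in³.
Direct shear f_v = P/L_w = 29.6 / 18 = 1.644 kip/in (vertical).
Torsion M = P·e = 29.6 × 8.5 = 251.6 kip·in.
Critical point at (x, y) = (2.25, 4.5) from centroid. f_tx = M·y/J = 5.325 kip/in; f_ty = M·x/J = 2.662 kip/in.
Resultant f_max = √[f_tx² + (f_v + f_ty)²] = √[5.325² + (1.644 + 2.662)²] = 6.849 kip/in.
Capacity per unit length: r_n/Ω = (1/2.0) × 0.6 × 70 × (0.707 × 0.5) = 7.423 kip/in.
6.849 ≤ 7.423 → adequate.

f_max ≈ 6.85 kip/in; adequate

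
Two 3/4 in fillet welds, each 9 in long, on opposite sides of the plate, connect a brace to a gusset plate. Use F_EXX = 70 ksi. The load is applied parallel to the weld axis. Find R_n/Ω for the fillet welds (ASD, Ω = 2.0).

R_n/Ω ≈ 200 kip

Effective throat t_e = 0.707 × 0.75 = 0.5302 in.
Total length L = 18 in; A_we = 0.5302 × 18 = 9.544 in².
F_nw = 0.6 F_EXX = 0.6 × 70 = 42 ksi.
R_n = 42 × 9.544 = 400.9 kip; R_n/Ω = 400.9/2.0 = 200.4 kip.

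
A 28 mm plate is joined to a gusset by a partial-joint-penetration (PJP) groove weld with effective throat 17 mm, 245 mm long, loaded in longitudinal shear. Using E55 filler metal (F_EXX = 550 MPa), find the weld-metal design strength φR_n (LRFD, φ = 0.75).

Effective throat (given) t_e = 17 mm.
A_we = 17 × 245 = 4165 mm².
F_nw = 0.6 F_EXX = 330 MPa.
φR_n = 0.75 × 330 × 4165 × 10⁻³ = 1031 kN.

φR_n ≈ 1030 kN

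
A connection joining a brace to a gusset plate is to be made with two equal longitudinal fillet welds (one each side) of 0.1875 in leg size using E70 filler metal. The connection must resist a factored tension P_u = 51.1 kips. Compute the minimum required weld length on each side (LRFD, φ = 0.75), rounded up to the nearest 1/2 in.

L = 6.5 in on each side

E70XX → F_EXX = 70 ksi.
Throat t_e = 0.707 × 0.1875 = 0.1326 in.
φr_n = 0.75 × 0.6 × 70 × 0.1326 = 4.176 kips/in.
L_req = P_u / φr_n = 51.1 / 4.176 = 12.24 in total.
Per side: 12.24 / 2 = 6.119 in.
Round up → use L = 6.5 in on each side.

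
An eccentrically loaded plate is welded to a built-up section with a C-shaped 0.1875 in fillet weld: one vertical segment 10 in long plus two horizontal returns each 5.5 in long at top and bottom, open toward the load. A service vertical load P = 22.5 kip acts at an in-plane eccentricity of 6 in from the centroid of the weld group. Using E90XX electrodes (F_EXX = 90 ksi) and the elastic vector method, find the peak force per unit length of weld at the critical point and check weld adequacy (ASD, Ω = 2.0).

Total weld length L_w = 21 in. Treat welds as unit-width lines.
Centroid: x̄ = 2×5.5×2.75 / 21 = 1.44 in from the vertical weld.
Polar moment about centroid: J = I_x + I_y = [10³/12 + 2×5.5×5²] + [10×1.44² + 2(5.5³/12 + 5.5×1.31²)] = 425.7 in³.
Direct shear f_v = P/L_w = 22.5 / 21 = 1.071 kip/in (vertical).
Torsion M = P·e = 22.5 × 6 = 135 kip·in.
Critical point at (x, y) = (4.06, 5) from centroid. f_tx = M·y/J = 1.586 kip/in; f_ty = M·x/J = 1.287 kip/in.
Resultant f_max = √[f_tx² + (f_v + f_ty)²] = √[1.586² + (1.071 + 1.287)²] = 2.842 kip/in.
Capacity per unit length: r_n/Ω = (1/2.0) × 0.6 × 90 × (0.707 × 0.1875) = 3.579 kip/in.
2.842 ≤ 3.579 → adequate.

f_max ≈ 2.84 kip/in; adequate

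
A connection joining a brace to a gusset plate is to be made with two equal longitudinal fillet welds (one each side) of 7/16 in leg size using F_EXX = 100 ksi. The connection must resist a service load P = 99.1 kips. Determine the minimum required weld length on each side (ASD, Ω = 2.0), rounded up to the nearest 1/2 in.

Throat t_e = 0.707 × 0.4375 = 0.3093 in.
r_n/Ω = (0.6 × 100 × 0.3093) / 2.0 = 9.279 kip/in.
L_req = P / (r_n/Ω) = 99.1 / 9.279 = 10.68 in total.
Per side: 10.68 / 2 = 5.34 in.
Round up → use L = 5.5 in on each side.

L = 5.5 in on each side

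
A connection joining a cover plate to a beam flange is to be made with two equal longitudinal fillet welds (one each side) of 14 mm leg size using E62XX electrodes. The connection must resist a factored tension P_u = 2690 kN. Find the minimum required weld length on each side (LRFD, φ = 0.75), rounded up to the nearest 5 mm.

L = 490 mm on each side

E62XX → F_EXX = 620 MPa.
Throat t_e = 0.707 × 14 = 9.898 mm.
φr_n = 0.75 × 0.6 × 620 × 9.898 × 10⁻³ = 2.762 kN/mm.
L_req = P_u / φr_n = 2690 / 2.762 = 974.1 mm total.
Per side: 974.1 / 2 = 487 mm.
Round up → use L = 490 mm on each side.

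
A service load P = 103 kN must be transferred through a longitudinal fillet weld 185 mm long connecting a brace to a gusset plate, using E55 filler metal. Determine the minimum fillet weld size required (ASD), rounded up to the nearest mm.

w = 5 mm

E55XX → F_EXX = 550 MPa.
Total weld length L = 185 mm.
Required throat t_e = P × Ω / (0.6 F_EXX × L) = 103 × 2.0 / (0.6 × 550 × 185 × 10⁻³) = 3.374 mm.
Required leg w = t_e / 0.707 = 4.773 mm → use 5 mm.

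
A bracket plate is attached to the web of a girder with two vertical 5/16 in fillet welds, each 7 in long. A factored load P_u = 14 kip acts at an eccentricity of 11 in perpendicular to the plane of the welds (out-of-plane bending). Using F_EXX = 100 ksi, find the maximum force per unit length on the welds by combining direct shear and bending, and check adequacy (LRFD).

L_w = 2 × 7 = 14 in; section modulus (unit throat) S = 2 × L²/6 = 16.33 in².
Direct shear f_v = P/L_w = 14/14 = 1 kip/in.
Moment M = P × e = 14 × 11 = 154 kip·in; bending f_b = M/S = 9.429 kip/in.
f_max = √(f_v² + f_b²) = √(1² + 9.429²) = 9.481 kip/in.
φr_n = 0.75 × 0.6 × 100 × (0.707 × 0.3125) = 9.942 kip/in → adequate.

f_max ≈ 9.48 kip/in; adequate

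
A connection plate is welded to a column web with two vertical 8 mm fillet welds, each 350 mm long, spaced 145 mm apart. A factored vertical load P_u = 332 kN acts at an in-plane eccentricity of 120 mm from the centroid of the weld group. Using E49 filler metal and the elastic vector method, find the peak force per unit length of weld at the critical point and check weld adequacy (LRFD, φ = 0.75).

f_max ≈ 982 N/mm; adequate

E49XX → F_EXX = 490 MPa.
Total weld length L_w = 700 mm. Treat welds as unit-width lines.
Polar moment about centroid: J = 2[d³/12 + d(b/2)²] = 2[350³/12 + 350×72.5²] = 10830000 mm³.
Direct shear f_v = P/L_w = 332×10³ / 700 = 474.3 N/mm (vertical).
Torsion M = P·e = 332×10³ × 120 = 39840000 N·mm.
Critical point at (x, y) = (72.5, 175) from centroid. f_tx = M·y/J = 644.1 N/mm; f_ty = M·x/J = 266.8 N/mm.
Resultant f_max = √[f_tx² + (f_v + f_ty)²] = √[644.1² + (474.3 + 266.8)²] = 981.9 N/mm.
Capacity per unit length: φr_n = 0.75 × 0.6 × 490 × (0.707 × 8) = 1247 N/mm.
981.9 ≤ 1247 → adequate.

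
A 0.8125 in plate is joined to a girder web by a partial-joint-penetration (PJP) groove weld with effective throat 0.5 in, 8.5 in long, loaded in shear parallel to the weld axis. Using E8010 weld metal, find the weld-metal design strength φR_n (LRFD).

E80XX → F_EXX = 80 ksi.
Effective throat (given) t_e = 0.5 in.
A_we = 0.5 × 8.5 = 4.25 in².
F_nw = 0.6 F_EXX = 48 ksi.
φR_n = 0.75 × 48 × 4.25 = 153 kips.

φR_n ≈ 153 kips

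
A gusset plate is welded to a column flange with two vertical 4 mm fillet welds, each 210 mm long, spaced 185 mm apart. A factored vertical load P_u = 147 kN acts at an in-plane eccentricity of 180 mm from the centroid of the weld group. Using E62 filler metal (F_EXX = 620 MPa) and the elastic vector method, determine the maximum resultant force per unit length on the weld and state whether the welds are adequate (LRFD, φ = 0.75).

Total weld length L_w = 420 mm. Treat welds as unit-width lines.
Polar moment about centroid: J = 2[d³/12 + d(b/2)²] = 2[210³/12 + 210×92.5²] = 5137000 mm³.
Direct shear f_v = P/L_w = 147×10³ / 420 = 350 N/mm (vertical).
Torsion M = P·e = 147×10³ × 180 = 26460000 N·mm.
Critical point at (x, y) = (92.5, 105) from centroid. f_tx = M·y/J = 540.8 N/mm; f_ty = M·x/J = 476.4 N/mm.
Resultant f_max = √[f_tx² + (f_v + f_ty)²] = √[540.8² + (350 + 476.4)²] = 987.7 N/mm.
Capacity per unit length: φr_n = 0.75 × 0.6 × 620 × (0.707 × 4) = 789 N/mm.
987.7 > 789 → NOT adequate.

f_max ≈ 988 N/mm; NOT adequate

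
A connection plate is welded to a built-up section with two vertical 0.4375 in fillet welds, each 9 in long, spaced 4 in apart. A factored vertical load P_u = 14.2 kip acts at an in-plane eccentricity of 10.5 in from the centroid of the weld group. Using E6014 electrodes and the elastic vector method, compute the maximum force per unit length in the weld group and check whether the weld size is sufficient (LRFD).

f_max ≈ 4.18 kip/in; adequate

E60XX → F_EXX = 60 ksi.
Total weld length L_w = 18 in. Treat welds as unit-width lines.
Polar moment about centroid: J = 2[d³/12 + d(b/2)²] = 2[9³/12 + 9×2²] = 193.5 in³.
Direct shear f_v = P/L_w = 14.2 / 18 = 0.7889 kip/in (vertical).
Torsion M = P·e = 14.2 × 10.5 = 149.1 kip·in.
Critical point at (x, y) = (2, 4.5) from centroid. f_tx = M·y/J = 3.467 kip/in; f_ty = M·x/J = 1.541 kip/in.
Resultant f_max = √[f_tx² + (f_v + f_ty)²] = √[3.467² + (0.7889 + 1.541)²] = 4.178 kip/in.
Capacity per unit length: φr_n = 0.75 × 0.6 × 60 × (0.707 × 0.4375) = 8.351 kip/in.
4.178 ≤ 8.351 → adequate.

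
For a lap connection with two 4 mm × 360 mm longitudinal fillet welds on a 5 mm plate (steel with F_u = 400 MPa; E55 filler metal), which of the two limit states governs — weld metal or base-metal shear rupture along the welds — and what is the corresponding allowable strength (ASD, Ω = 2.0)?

E55XX → F_EXX = 550 MPa.
t_e = 0.707 × 4 = 2.828 mm; L = 720 mm.
Weld metal: R_n/Ω = (1/2.0) × 0.6 × 550 × 2.828 × 720 × 10⁻³ = 336 kN.
Base metal (shear rupture): R_n/Ω = (1/2.0) × 0.6 × 400 × 5 × 720 × 10⁻³ = 432 kN.
Governing: weld metal.

R_n/Ω ≈ 336 kN (weld metal governs)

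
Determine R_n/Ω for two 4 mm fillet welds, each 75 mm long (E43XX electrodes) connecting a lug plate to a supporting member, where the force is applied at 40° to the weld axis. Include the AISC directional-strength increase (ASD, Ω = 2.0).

E43XX → F_EXX = 430 MPa.
t_e = 0.707 × 4 = 2.828 mm; A_we = 2.828 × 150 = 424.2 mm².
Directional factor: 1.0 + 0.5 sin^1.5(40°) = 1.258.
F_nw = 0.6 × 430 × 1.258 = 324.5 MPa.
R_n/Ω = (324.5 × 424.2) / 2.0 × 10⁻³ = 68.82 kN.

R_n/Ω ≈ 68.8 kN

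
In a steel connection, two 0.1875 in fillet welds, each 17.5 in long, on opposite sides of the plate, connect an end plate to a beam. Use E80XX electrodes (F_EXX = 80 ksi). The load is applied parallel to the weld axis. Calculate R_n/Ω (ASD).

R_n/Ω ≈ 111 kip

Effective throat t_e = 0.707 × 0.1875 = 0.1326 in.
Total length L = 35 in; A_we = 0.1326 × 35 = 4.64 in².
F_nw = 0.6 F_EXX = 0.6 × 80 = 48 ksi.
R_n = 48 × 4.64 = 222.7 kip; R_n/Ω = 222.7/2.0 = 111.4 kip.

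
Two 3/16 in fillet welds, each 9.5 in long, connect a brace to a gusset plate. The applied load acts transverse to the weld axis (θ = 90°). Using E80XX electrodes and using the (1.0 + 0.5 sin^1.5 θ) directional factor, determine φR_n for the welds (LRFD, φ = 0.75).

E80XX → F_EXX = 80 ksi.
t_e = 0.707 × 0.1875 = 0.1326 in; A_we = 0.1326 × 19 = 2.519 in².
Directional factor: 1.0 + 0.5 sin^1.5(90°) = 1.5.
F_nw = 0.6 × 80 × 1.5 = 72 ksi.
φR_n = 0.75 × 72 × 2.519 = 136 kips.

φR_n ≈ 136 kips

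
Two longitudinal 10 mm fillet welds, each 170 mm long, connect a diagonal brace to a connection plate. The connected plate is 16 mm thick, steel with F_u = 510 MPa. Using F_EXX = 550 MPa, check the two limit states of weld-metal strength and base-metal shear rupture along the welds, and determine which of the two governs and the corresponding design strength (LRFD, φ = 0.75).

φR_n ≈ 595 kN (weld metal governs)

t_e = 0.707 × 10 = 7.07 mm; L = 340 mm.
Weld metal: φR_n = 0.75 × 0.6 × 550 × 7.07 × 340 × 10⁻³ = 594.9 kN.
Base metal (shear rupture): φR_n = 0.75 × 0.6 × 510 × 16 × 340 × 10⁻³ = 1248 kN.
Governing: weld metal.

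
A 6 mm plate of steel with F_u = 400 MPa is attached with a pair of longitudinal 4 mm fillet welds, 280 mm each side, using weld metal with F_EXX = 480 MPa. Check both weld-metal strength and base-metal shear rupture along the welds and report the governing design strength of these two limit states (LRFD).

t_e = 0.707 × 4 = 2.828 mm; L = 560 mm.
Weld metal: φR_n = 0.75 × 0.6 × 480 × 2.828 × 560 × 10⁻³ = 342.1 kN.
Base metal (shear rupture): φR_n = 0.75 × 0.6 × 400 × 6 × 560 × 10⁻³ = 604.8 kN.
Governing: weld metal.

φR_n ≈ 342 kN (weld metal governs)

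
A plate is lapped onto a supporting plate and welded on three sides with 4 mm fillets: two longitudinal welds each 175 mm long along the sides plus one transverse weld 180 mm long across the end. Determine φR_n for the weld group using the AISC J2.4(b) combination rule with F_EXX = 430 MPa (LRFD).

t_e = 0.707 × 4 = 2.828 mm.
R_nwl = 0.6 × 430 × 2.828 × 350 × 10⁻³ = 255.4 kN (longitudinal, 2 welds).
R_nwt = 0.6 × 430 × 2.828 × 180 × 10⁻³ = 131.3 kN (transverse, base value).
(i) R_nwl + R_nwt = 386.7 kN; (ii) 0.85 R_nwl + 1.5 R_nwt = 414.1 kN.
R_n = max = 414.1 kN [governs: (ii)]; φR_n = 310.5 kN.

φR_n ≈ 311 kN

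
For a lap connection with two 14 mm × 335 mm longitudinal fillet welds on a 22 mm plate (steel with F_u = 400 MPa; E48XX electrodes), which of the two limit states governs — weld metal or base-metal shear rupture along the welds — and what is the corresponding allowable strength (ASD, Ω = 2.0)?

R_n/Ω ≈ 955 kN (weld metal governs)

E48XX → F_EXX = 480 MPa.
t_e = 0.707 × 14 = 9.898 mm; L = 670 mm.
Weld metal: R_n/Ω = (1/2.0) × 0.6 × 480 × 9.898 × 670 × 10⁻³ = 955 kN.
Base metal (shear rupture): R_n/Ω = (1/2.0) × 0.6 × 400 × 22 × 670 × 10⁻³ = 1769 kN.
Governing: weld metal.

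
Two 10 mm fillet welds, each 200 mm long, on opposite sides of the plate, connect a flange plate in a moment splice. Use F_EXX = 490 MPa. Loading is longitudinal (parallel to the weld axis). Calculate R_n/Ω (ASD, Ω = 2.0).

R_n/Ω ≈ 416 kN

Effective throat t_e = 0.707 × 10 = 7.07 mm.
Total length L = 400 mm; A_we = 7.07 × 400 = 2828 mm².
F_nw = 0.6 F_EXX = 0.6 × 490 = 294 MPa.
R_n = 294 × 2828 × 10⁻³ = 831.4 kN; R_n/Ω = 831.4/2.0 = 415.7 kN.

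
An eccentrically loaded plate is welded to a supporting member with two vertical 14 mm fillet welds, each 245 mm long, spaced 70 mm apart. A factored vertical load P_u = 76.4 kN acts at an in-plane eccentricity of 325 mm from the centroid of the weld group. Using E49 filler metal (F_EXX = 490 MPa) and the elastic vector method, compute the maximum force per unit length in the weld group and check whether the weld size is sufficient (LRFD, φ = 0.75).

Total weld length L_w = 490 mm. Treat welds as unit-width lines.
Polar moment about centroid: J = 2[d³/12 + d(b/2)²] = 2[245³/12 + 245×35²] = 3051000 mm³.
Direct shear f_v = P/L_w = 76.4×10³ / 490 = 155.9 N/mm (vertical).
Torsion M = P·e = 76.4×10³ × 325 = 24830000 N·mm.
Critical point at (x, y) = (35, 122.5) from centroid. f_tx = M·y/J = 996.9 N/mm; f_ty = M·x/J = 284.8 N/mm.
Resultant f_max = √[f_tx² + (f_v + f_ty)²] = √[996.9² + (155.9 + 284.8)²] = 1090 N/mm.
Capacity per unit length: φr_n = 0.75 × 0.6 × 490 × (0.707 × 14) = 2183 N/mm.
1090 ≤ 2183 → adequate.

f_max ≈ 1090 N/mm; adequate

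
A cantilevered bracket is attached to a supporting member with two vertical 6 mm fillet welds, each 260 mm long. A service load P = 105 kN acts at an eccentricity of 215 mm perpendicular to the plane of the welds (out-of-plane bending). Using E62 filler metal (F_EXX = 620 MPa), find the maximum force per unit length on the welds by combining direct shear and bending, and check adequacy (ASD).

f_max ≈ 1020 N/mm; NOT adequate

L_w = 2 × 260 = 520 mm; section modulus (unit throat) S = 2 × L²/6 = 22530 mm².
Direct shear f_v = P/L_w = 105×10³/520 = 201.9 N/mm.
Moment M = P × e = 105×10³ × 215 = 22575000 N·mm; bending f_b = M/S = 1002 N/mm.
f_max = √(f_v² + f_b²) = √(201.9² + 1002²) = 1022 N/mm.
r_n/Ω = (1/2.0) × 0.6 × 620 × (0.707 × 6) = 789 N/mm → NOT adequate.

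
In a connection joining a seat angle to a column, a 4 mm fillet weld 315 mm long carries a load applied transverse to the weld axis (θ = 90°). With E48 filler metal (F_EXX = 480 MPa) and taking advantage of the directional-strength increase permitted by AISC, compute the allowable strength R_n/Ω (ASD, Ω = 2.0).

t_e = 0.707 × 4 = 2.828 mm; A_we = 2.828 × 315 = 890.8 mm².
Directional factor: 1.0 + 0.5 sin^1.5(90°) = 1.5.
F_nw = 0.6 × 480 × 1.5 = 432 MPa.
R_n/Ω = (432 × 890.8) / 2.0 × 10⁻³ = 192.4 kN.

R_n/Ω ≈ 192 kN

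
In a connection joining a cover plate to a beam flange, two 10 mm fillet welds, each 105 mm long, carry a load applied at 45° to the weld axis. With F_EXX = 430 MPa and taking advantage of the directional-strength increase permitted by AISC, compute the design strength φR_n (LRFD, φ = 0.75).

φR_n ≈ 373 kN

t_e = 0.707 × 10 = 7.07 mm; A_we = 7.07 × 210 = 1485 mm².
Directional factor: 1.0 + 0.5 sin^1.5(45°) = 1.297.
F_nw = 0.6 × 430 × 1.297 = 334.7 MPa.
φR_n = 0.75 × 334.7 × 1485 × 10⁻³ = 372.7 kN.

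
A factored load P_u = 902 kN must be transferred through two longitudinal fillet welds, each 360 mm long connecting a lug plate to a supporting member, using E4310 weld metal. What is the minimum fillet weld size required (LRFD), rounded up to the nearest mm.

w = 10 mm

E43XX → F_EXX = 430 MPa.
Total weld length L = 720 mm.
Required throat t_e = P_u / (φ × 0.6 F_EXX × L) = 902 / (0.75 × 0.6 × 430 × 720 × 10⁻³) = 6.474 mm.
Required leg w = t_e / 0.707 = 9.157 mm → use 10 mm.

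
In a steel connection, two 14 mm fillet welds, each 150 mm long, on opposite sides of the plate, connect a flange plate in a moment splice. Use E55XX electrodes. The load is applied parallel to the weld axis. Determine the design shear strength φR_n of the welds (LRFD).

E55XX → F_EXX = 550 MPa.
Effective throat t_e = 0.707 × 14 = 9.898 mm.
Total length L = 300 mm; A_we = 9.898 × 300 = 2969 mm².
F_nw = 0.6 F_EXX = 0.6 × 550 = 330 MPa.
φR_n = 0.75 × 330 × 2969 × 10⁻³ = 734.9 kN.

φR_n ≈ 735 kN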